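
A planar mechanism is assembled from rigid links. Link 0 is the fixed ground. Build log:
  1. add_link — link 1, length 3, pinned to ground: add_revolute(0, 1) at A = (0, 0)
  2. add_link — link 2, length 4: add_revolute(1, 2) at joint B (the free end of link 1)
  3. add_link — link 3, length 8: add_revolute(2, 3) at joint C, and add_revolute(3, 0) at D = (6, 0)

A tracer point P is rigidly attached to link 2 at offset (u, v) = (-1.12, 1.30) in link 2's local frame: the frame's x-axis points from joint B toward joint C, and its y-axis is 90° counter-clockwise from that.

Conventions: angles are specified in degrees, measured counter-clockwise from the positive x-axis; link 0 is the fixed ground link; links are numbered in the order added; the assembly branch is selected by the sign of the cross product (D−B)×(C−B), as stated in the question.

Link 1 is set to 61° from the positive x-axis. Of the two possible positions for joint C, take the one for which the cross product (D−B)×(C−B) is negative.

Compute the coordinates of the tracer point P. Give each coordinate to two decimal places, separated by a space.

A=(0,0), D=(6.00,0)
B = A + 3.00·(cos61°, sin61°) = (1.4544, 2.6239)
|BD| = 5.2485
circle(B,4.00) ∩ circle(D,8.00): a=-1.9485, h=3.4933
  candidates: C₊=(1.5133,6.6234) cross=18.335; C₋=(-1.9795,0.5725) cross=-18.335
  branch - wants cross < 0 → take C=(-1.9795,0.5725) (cross=-18.335)
ex = (C−B)/|BC| = (-0.8585,-0.5128); ey = (0.5128,-0.8585)
P = B + -1.12·ex + 1.30·ey = (3.0826,2.0822)

3.08 2.08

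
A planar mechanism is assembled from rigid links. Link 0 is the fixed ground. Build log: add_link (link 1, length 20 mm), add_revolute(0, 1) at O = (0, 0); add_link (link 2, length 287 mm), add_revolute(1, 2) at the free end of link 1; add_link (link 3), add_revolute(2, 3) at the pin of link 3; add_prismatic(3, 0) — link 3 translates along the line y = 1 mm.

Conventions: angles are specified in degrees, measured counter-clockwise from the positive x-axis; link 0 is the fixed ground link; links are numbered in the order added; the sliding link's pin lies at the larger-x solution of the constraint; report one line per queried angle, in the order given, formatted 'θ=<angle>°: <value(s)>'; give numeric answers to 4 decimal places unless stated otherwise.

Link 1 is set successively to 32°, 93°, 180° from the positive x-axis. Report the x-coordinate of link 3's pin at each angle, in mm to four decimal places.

geometry: r = 20 mm, L = 287 mm, e = 1 mm
θ=32°: crank pin P = (r cos θ, r sin θ) = (16.960962, 10.598385)
θ=32°: h = r sin θ − e = 10.598385 − 1 = 9.598385
θ=32°: x = r cos θ + √(L² − h²) = 16.960962 + 286.839452 = 303.800414
θ=93°: crank pin P = (r cos θ, r sin θ) = (-1.046719, 19.972591)
θ=93°: h = r sin θ − e = 19.972591 − 1 = 18.972591
θ=93°: x = r cos θ + √(L² − h²) = -1.046719 + 286.372207 = 285.325488
θ=180°: crank pin P = (r cos θ, r sin θ) = (-20.000000, 0.000000)
θ=180°: h = r sin θ − e = 0.000000 − 1 = -1.000000
θ=180°: x = r cos θ + √(L² − h²) = -20.000000 + 286.998258 = 266.998258

θ=32°: 303.8004
θ=93°: 285.3255
θ=180°: 266.9983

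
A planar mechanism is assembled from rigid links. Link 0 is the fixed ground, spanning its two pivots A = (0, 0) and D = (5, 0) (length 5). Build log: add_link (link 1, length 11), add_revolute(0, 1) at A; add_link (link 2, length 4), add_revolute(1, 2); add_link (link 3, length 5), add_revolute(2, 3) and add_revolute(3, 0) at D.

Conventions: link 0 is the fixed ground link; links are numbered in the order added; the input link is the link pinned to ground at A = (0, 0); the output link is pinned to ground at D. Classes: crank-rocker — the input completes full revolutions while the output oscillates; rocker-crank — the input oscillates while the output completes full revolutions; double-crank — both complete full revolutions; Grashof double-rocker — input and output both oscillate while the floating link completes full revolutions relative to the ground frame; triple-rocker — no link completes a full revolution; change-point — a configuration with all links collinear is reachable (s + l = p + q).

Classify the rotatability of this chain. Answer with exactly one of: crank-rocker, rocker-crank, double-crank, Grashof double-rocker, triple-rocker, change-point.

lengths: ground=5, input=11, coupler=4, output=5
sorted: s=4 (shortest), l=11 (longest), p+q=10
s + l = 15 vs p + q = 10
s + l > p + q → non-Grashof → no link fully rotates → triple-rocker

triple-rocker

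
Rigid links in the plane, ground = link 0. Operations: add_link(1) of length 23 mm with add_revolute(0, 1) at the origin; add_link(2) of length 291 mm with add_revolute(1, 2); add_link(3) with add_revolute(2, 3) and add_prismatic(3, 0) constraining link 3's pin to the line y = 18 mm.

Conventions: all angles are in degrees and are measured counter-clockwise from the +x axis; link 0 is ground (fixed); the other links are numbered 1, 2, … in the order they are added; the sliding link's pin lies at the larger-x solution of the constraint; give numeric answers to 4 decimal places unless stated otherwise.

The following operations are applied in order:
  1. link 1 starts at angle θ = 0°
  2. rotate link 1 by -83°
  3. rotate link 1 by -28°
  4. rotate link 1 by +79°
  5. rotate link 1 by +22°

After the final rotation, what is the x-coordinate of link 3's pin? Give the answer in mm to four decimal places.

geometry: r = 23 mm, L = 291 mm, e = 18 mm; θ starts at 0°
rotate link 1 by -83°: θ ← 0° -83° = -83°
rotate link 1 by -28°: θ ← -83° -28° = -111°
rotate link 1 by +79°: θ ← -111° +79° = -32°
rotate link 1 by +22°: θ ← -32° +22° = -10°
crank pin P = (r cos θ, r sin θ) = (22.650578, -3.993908)
h = r sin θ − e = -3.993908 − 18 = -21.993908
x = r cos θ + √(L² − h²) = 22.650578 + 290.167655 = 312.818233

312.8182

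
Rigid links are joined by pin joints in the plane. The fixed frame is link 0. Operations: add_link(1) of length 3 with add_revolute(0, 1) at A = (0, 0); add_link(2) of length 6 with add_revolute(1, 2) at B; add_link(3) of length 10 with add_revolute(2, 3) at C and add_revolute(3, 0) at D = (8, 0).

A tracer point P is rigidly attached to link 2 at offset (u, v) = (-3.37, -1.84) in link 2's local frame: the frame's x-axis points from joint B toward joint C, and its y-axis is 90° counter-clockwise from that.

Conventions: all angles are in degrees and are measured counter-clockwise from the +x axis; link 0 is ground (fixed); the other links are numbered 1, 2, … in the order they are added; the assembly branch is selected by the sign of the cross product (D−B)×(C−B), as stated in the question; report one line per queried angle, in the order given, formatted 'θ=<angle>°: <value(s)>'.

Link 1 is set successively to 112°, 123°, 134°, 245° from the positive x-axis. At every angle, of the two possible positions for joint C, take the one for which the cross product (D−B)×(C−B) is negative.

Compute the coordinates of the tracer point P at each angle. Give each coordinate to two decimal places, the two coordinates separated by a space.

A=(0,0), D=(8.00,0)
θ=112°: B = A + 3.00·(cos112°, sin112°) = (-1.1238, 2.7816)
θ=112°: |BD| = 9.5384
θ=112°: circle(B,6.00) ∩ circle(D,10.00): a=1.4143, h=5.8309
θ=112°:   candidates: C₊=(1.9294,7.9466) cross=55.618; C₋=(-1.4713,-3.2084) cross=-55.618
θ=112°:   branch - wants cross < 0 → take C=(-1.4713,-3.2084) (cross=-55.618)
θ=112°: ex = (C−B)/|BC| = (-0.0579,-0.9983); ey = (0.9983,-0.0579)
θ=112°: P = B + -3.37·ex + -1.84·ey = (-2.7655,6.2525)
θ=123°: B = A + 3.00·(cos123°, sin123°) = (-1.6339, 2.5160)
θ=123°: |BD| = 9.9570
θ=123°: circle(B,6.00) ∩ circle(D,10.00): a=1.7647, h=5.7346
θ=123°:   candidates: C₊=(1.5226,7.6186) cross=57.100; C₋=(-1.3755,-3.4784) cross=-57.100
θ=123°:   branch - wants cross < 0 → take C=(-1.3755,-3.4784) (cross=-57.100)
θ=123°: ex = (C−B)/|BC| = (0.0431,-0.9991); ey = (0.9991,0.0431)
θ=123°: P = B + -3.37·ex + -1.84·ey = (-3.6173,5.8036)
θ=134°: B = A + 3.00·(cos134°, sin134°) = (-2.0840, 2.1580)
θ=134°: |BD| = 10.3123
θ=134°: circle(B,6.00) ∩ circle(D,10.00): a=2.0531, h=5.6378
θ=134°:   candidates: C₊=(1.1034,7.2414) cross=58.139; C₋=(-1.2562,-3.7846) cross=-58.139
θ=134°:   branch - wants cross < 0 → take C=(-1.2562,-3.7846) (cross=-58.139)
θ=134°: ex = (C−B)/|BC| = (0.1380,-0.9904); ey = (0.9904,0.1380)
θ=134°: P = B + -3.37·ex + -1.84·ey = (-4.3713,5.2419)
θ=245°: B = A + 3.00·(cos245°, sin245°) = (-1.2679, -2.7189)
θ=245°: |BD| = 9.6585
θ=245°: circle(B,6.00) ∩ circle(D,10.00): a=1.5161, h=5.8053
θ=245°:   candidates: C₊=(-1.4473,3.2784) cross=56.070; C₋=(1.8211,-7.8627) cross=-56.070
θ=245°:   branch - wants cross < 0 → take C=(1.8211,-7.8627) (cross=-56.070)
θ=245°: ex = (C−B)/|BC| = (0.5148,-0.8573); ey = (0.8573,0.5148)
θ=245°: P = B + -3.37·ex + -1.84·ey = (-4.5803,-0.7771)

θ=112°: -2.77 6.25
θ=123°: -3.62 5.80
θ=134°: -4.37 5.24
θ=245°: -4.58 -0.78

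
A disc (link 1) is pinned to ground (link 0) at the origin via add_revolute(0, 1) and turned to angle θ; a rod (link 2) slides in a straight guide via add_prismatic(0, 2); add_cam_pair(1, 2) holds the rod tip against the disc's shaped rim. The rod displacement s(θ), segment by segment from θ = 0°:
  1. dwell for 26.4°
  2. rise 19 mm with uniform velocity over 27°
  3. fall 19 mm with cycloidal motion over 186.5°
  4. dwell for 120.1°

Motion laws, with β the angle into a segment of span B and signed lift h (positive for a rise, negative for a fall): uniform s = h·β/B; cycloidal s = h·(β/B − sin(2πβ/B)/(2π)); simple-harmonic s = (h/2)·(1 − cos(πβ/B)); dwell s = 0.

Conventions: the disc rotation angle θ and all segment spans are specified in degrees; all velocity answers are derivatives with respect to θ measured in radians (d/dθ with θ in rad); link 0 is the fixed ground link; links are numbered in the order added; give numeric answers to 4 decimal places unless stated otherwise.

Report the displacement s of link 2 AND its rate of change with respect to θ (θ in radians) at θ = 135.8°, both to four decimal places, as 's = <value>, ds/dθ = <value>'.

segment 1 (0° to 26.4°, dwell): s unchanged at 0.0000
segment 2 (26.4° to 53.4°, uniform, h = 19) is passed completely: s = 0.0000 + (19) = 19.0000
θ = 135.8° falls in segment 3 (53.4° to 239.9°, cycloidal, h = -19): β = 135.8 − 53.4 = 82.4°, B = 186.5°; Δs = -19·(0.4418 − sin(2π·0.4418)/(2π)) = -7.3137; s = 19.0000 − 7.3137 = 11.6863
velocity in seg [53.4°–239.9°] (cycloidal), θ in radians: β = 82.4° = 1.4382 rad, B = 186.5° = 3.2550 rad; ds/dθ = (h/B)(1 − cos(2πβ/B)) = ((-19)/3.2550)(1 − cos(2π·0.4418)) = -11.288562 mm/rad

s = 11.6863, ds/dθ = -11.2886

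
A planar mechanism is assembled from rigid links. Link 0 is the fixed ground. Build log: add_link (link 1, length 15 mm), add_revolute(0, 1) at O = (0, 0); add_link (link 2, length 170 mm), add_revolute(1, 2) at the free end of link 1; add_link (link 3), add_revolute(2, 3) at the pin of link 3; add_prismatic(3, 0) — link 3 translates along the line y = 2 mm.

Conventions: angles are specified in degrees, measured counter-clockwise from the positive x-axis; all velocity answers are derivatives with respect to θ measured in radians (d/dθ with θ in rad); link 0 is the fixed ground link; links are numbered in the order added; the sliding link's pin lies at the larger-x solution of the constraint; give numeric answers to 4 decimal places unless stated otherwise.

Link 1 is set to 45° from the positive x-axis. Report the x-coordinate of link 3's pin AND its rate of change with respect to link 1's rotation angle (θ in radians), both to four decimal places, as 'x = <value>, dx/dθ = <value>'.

geometry: r = 15 mm, L = 170 mm, e = 2 mm
crank pin P = (r cos θ, r sin θ) = (10.606602, 10.606602)
h = r sin θ − e = 10.606602 − 2 = 8.606602
x = r cos θ + √(L² − h²) = 10.606602 + 169.781997 = 180.388598
dx/dθ = −r sin θ − h·r cos θ/√(L² − h²) (θ in radians; h = 8.606602) = -11.144272

x = 180.3886, dx/dθ = -11.1443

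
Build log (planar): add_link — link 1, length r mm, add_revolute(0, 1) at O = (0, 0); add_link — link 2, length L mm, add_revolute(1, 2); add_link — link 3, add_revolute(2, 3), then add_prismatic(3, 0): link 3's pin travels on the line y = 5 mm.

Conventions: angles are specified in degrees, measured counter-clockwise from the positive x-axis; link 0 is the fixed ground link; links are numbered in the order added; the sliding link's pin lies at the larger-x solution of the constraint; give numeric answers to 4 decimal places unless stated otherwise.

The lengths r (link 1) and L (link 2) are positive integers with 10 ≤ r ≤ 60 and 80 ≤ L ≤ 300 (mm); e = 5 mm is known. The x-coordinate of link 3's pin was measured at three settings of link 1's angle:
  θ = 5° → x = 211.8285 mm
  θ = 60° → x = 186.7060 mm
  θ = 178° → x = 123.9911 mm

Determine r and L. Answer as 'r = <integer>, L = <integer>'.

constraint per measurement: (x − r cos θ)² + (r sin θ − e)² = L²
subtracting the θ₁ and θ₂ equations cancels the r² and L² terms:
r = (x₁² − x₂²) / (2[(x₁cos θ₁ + e sin θ₁) − (x₂cos θ₂ + e sin θ₂)]) = 43.9999 → r = 44
L² = (x₁ − r cos θ₁)² + (r sin θ₁ − e)² = 28223.9912 → L = 168.0000 → L = 168
check at θ₃=178°: x = 123.9911 (printed 123.9911) ✓

r = 44, L = 168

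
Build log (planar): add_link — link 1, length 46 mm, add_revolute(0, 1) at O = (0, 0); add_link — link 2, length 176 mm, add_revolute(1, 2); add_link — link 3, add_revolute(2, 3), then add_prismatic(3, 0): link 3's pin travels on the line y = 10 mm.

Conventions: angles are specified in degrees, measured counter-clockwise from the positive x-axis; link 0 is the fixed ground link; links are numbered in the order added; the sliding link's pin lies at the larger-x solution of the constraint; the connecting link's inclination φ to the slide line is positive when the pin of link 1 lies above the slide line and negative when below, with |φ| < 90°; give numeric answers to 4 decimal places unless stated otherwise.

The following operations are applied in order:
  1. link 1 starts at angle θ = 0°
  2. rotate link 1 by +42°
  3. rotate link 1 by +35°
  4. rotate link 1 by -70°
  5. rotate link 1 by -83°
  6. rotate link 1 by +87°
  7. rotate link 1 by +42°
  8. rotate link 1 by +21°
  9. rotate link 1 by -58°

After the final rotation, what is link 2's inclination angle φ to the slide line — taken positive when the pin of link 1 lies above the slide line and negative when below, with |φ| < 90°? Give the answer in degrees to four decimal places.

geometry: r = 46 mm, L = 176 mm, e = 10 mm; θ starts at 0°
rotate link 1 by +42°: θ ← 0° +42° = 42°
rotate link 1 by +35°: θ ← 42° +35° = 77°
rotate link 1 by -70°: θ ← 77° -70° = 7°
rotate link 1 by -83°: θ ← 7° -83° = -76°
rotate link 1 by +87°: θ ← -76° +87° = 11°
rotate link 1 by +42°: θ ← 11° +42° = 53°
rotate link 1 by +21°: θ ← 53° +21° = 74°
rotate link 1 by -58°: θ ← 74° -58° = 16°
h = r sin θ − e = 12.679318 − 10 = 2.679318
sin φ = h / L = 2.679318 / 176 = 0.01522340
φ = arcsin(0.01522340) = 0.872270°

0.8723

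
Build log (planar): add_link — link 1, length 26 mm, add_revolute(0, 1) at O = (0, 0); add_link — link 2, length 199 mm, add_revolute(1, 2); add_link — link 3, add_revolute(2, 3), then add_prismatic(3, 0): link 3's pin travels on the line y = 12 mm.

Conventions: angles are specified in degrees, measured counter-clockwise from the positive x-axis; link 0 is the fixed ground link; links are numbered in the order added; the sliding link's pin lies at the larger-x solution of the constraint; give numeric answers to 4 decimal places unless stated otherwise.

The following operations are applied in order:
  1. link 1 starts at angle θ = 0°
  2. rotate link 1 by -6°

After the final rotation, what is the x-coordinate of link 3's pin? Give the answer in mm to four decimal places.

geometry: r = 26 mm, L = 199 mm, e = 12 mm; θ starts at 0°
rotate link 1 by -6°: θ ← 0° -6° = -6°
crank pin P = (r cos θ, r sin θ) = (25.857569, -2.717740)
h = r sin θ − e = -2.717740 − 12 = -14.717740
x = r cos θ + √(L² − h²) = 25.857569 + 198.455003 = 224.312572

224.3126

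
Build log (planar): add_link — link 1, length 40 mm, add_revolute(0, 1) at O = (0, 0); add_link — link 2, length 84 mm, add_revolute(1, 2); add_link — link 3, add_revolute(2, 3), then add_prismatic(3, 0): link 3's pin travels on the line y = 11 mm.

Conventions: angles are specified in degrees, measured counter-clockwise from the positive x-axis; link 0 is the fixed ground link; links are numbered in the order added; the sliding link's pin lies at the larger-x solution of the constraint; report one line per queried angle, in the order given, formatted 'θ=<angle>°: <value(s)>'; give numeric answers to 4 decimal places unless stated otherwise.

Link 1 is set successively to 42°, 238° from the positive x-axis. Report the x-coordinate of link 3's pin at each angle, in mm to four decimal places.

geometry: r = 40 mm, L = 84 mm, e = 11 mm
θ=42°: crank pin P = (r cos θ, r sin θ) = (29.725793, 26.765224)
θ=42°: h = r sin θ − e = 26.765224 − 11 = 15.765224
θ=42°: x = r cos θ + √(L² − h²) = 29.725793 + 82.507319 = 112.233112
θ=238°: crank pin P = (r cos θ, r sin θ) = (-21.196771, -33.921924)
θ=238°: h = r sin θ − e = -33.921924 − 11 = -44.921924
θ=238°: x = r cos θ + √(L² − h²) = -21.196771 + 70.979016 = 49.782246

θ=42°: 112.2331
θ=238°: 49.7822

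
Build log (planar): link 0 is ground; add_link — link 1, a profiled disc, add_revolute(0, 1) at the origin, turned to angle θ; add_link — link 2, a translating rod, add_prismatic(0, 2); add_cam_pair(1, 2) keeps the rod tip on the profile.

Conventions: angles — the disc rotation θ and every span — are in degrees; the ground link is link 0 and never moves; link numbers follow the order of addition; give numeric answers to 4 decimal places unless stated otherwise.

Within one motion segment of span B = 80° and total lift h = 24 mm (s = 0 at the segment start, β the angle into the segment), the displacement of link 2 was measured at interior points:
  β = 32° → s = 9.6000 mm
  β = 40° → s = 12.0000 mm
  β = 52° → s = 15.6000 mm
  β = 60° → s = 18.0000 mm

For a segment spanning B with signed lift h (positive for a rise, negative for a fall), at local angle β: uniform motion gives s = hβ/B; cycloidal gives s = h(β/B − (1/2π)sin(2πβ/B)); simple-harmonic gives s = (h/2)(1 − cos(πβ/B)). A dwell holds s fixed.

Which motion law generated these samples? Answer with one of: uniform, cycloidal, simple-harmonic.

candidates at β/B = r: uniform s = h·r (linear in β); cycloidal s = h·(r − sin(2πr)/(2π)); simple-harmonic s = (h/2)(1 − cos(πr))
β=32°: printed 9.6000 | uniform 9.6000, cycloidal 7.3548, simple-harmonic 8.2918
β=40°: printed 12.0000 | uniform 12.0000, cycloidal 12.0000, simple-harmonic 12.0000
β=52°: printed 15.6000 | uniform 15.6000, cycloidal 18.6902, simple-harmonic 17.4479
β=60°: printed 18.0000 | uniform 18.0000, cycloidal 21.8197, simple-harmonic 20.4853
only one law matches every sample → uniform

uniform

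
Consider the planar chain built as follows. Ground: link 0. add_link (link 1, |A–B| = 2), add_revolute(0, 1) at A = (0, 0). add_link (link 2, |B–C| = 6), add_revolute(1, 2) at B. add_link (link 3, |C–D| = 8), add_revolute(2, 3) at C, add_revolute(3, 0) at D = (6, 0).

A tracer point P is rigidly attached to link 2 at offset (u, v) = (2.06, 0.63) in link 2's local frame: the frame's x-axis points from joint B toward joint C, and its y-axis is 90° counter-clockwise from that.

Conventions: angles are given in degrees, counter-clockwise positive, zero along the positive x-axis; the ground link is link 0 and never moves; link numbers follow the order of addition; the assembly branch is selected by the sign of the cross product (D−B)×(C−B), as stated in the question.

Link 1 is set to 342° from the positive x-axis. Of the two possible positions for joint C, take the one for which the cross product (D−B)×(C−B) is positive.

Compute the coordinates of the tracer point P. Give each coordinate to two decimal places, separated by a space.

A=(0,0), D=(6.00,0)
B = A + 2.00·(cos342°, sin342°) = (1.9021, -0.6180)
|BD| = 4.1442
circle(B,6.00) ∩ circle(D,8.00): a=-1.3061, h=5.8561
  candidates: C₊=(-0.2627,4.9778) cross=24.269; C₋=(1.4840,-6.6034) cross=-24.269
  branch + wants cross > 0 → take C=(-0.2627,4.9778) (cross=24.269)
ex = (C−B)/|BC| = (-0.3608,0.9326); ey = (-0.9326,-0.3608)
P = B + 2.06·ex + 0.63·ey = (0.5713,1.0759)

0.57 1.08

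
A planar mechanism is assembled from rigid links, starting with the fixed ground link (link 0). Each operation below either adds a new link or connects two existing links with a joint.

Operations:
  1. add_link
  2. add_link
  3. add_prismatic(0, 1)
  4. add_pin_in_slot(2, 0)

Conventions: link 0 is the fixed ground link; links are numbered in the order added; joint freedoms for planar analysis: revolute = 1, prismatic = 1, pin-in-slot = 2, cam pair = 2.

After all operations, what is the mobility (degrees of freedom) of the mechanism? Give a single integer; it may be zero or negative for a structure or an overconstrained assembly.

L=1 J1=0 J2=0
add link → L=2 J1=0 J2=0
add link → L=3 J1=0 J2=0
P@0,1 dof=1 J1 → L=3 J1=1 J2=0
PS@2,0 dof=2 J2 → L=3 J1=1 J2=1
M=3(L−1)−2J1−J2=3·2−2·1−1=3

M = 3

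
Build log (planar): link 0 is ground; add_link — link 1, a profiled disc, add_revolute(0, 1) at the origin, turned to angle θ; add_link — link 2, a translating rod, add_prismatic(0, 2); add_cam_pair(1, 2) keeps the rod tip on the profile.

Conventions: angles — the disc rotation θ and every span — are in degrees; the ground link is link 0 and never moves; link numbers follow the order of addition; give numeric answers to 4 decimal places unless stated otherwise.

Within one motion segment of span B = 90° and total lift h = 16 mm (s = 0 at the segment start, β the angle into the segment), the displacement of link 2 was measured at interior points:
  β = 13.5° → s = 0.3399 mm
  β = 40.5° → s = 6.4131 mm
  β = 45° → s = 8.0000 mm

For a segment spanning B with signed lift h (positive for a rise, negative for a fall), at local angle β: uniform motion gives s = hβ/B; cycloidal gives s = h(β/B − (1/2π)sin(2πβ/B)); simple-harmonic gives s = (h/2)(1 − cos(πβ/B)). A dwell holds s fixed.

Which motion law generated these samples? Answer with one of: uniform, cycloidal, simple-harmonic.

candidates at β/B = r: uniform s = h·r (linear in β); cycloidal s = h·(r − sin(2πr)/(2π)); simple-harmonic s = (h/2)(1 − cos(πr))
β=13.5°: printed 0.3399 | uniform 2.4000, cycloidal 0.3399, simple-harmonic 0.8719
β=40.5°: printed 6.4131 | uniform 7.2000, cycloidal 6.4131, simple-harmonic 6.7485
β=45°: printed 8.0000 | uniform 8.0000, cycloidal 8.0000, simple-harmonic 8.0000
only one law matches every sample → cycloidal

cycloidal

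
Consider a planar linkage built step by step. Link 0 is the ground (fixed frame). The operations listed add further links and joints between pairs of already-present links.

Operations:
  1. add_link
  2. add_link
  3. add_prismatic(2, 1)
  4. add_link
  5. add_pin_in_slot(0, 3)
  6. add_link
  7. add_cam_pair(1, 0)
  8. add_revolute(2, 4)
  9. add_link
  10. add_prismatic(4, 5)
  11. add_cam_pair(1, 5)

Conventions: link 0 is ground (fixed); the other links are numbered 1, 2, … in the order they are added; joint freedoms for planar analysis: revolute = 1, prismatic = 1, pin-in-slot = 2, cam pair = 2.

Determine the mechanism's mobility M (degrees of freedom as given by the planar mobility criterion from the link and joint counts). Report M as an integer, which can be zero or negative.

ground; <1,0,0>
#1 <2,0,0>
#2 <3,0,0>
P:2↔1 J1 <3,1,0>
#3 <4,1,0>
PS:0↔3 J2 <4,1,1>
#4 <5,1,1>
C:1↔0 J2 <5,1,2>
R:2↔4 J1 <5,2,2>
#5 <6,2,2>
P:4↔5 J1 <6,3,2>
C:1↔5 J2 <6,3,3>
3×5 − 2×3 − 1×3 = 6

M = 6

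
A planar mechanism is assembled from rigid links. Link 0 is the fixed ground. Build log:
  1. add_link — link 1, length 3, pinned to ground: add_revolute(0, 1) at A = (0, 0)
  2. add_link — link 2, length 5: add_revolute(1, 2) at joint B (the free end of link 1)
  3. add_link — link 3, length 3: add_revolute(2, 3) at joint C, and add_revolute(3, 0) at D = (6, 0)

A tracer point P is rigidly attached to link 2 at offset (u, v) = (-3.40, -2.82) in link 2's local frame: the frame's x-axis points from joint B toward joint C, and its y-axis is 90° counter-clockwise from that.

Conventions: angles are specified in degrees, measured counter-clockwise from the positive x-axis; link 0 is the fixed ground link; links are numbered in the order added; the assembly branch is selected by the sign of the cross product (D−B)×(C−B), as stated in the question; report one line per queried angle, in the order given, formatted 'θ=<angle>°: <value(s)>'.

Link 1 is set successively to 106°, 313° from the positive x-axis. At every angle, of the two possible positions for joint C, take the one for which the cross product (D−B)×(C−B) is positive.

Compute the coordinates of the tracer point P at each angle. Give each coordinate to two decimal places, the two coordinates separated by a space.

A=(0,0), D=(6.00,0)
θ=106°: B = A + 3.00·(cos106°, sin106°) = (-0.8269, 2.8838)
θ=106°: |BD| = 7.4110
θ=106°: circle(B,5.00) ∩ circle(D,3.00): a=4.7850, h=1.4505
θ=106°:   candidates: C₊=(4.1454,2.3580) cross=10.750; C₋=(3.0165,-0.3144) cross=-10.750
θ=106°:   branch + wants cross > 0 → take C=(4.1454,2.3580) (cross=10.750)
θ=106°: ex = (C−B)/|BC| = (0.9945,-0.1051); ey = (0.1051,0.9945)
θ=106°: P = B + -3.40·ex + -2.82·ey = (-4.5046,0.4369)
θ=313°: B = A + 3.00·(cos313°, sin313°) = (2.0460, -2.1941)
θ=313°: |BD| = 4.5220
θ=313°: circle(B,5.00) ∩ circle(D,3.00): a=4.0301, h=2.9594
θ=313°:   candidates: C₊=(4.1340,2.3491) cross=13.382; C₋=(7.0059,-2.8264) cross=-13.382
θ=313°:   branch + wants cross > 0 → take C=(4.1340,2.3491) (cross=13.382)
θ=313°: ex = (C−B)/|BC| = (0.4176,0.9086); ey = (-0.9086,0.4176)
θ=313°: P = B + -3.40·ex + -2.82·ey = (3.1885,-6.4610)

θ=106°: -4.50 0.44
θ=313°: 3.19 -6.46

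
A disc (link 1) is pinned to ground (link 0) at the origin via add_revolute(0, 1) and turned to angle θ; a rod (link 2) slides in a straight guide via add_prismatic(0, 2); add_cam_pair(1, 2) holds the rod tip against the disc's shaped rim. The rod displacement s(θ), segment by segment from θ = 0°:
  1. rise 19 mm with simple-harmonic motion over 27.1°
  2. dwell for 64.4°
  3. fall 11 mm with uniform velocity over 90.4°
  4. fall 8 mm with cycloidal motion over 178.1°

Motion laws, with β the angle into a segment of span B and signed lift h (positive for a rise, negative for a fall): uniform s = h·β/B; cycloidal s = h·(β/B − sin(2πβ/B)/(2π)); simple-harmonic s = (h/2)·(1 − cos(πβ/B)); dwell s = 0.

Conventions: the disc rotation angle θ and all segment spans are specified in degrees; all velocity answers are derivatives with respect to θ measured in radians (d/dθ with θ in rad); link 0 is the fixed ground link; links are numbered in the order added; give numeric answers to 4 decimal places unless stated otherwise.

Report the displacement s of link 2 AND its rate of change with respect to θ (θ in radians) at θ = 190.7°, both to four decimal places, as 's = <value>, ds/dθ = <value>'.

segment 1 (0° to 27.1°, simple-harmonic, h = 19) is passed completely: s = 0.0000 + (19) = 19.0000
segment 2 (27.1° to 91.5°, dwell): s unchanged at 19.0000
segment 3 (91.5° to 181.9°, uniform, h = -11) is passed completely: s = 19.0000 + (-11) = 8.0000
θ = 190.7° falls in segment 4 (181.9° to 360°, cycloidal, h = -8): β = 190.7 − 181.9 = 8.8°, B = 178.1°; Δs = -8·(0.0494 − sin(2π·0.0494)/(2π)) = -0.0063; s = 8.0000 − 0.0063 = 7.9937
velocity in seg [181.9°–360°] (cycloidal), θ in radians: β = 8.8° = 0.1536 rad, B = 178.1° = 3.1084 rad; ds/dθ = (h/B)(1 − cos(2πβ/B)) = ((-8)/3.1084)(1 − cos(2π·0.0494)) = -0.123034 mm/rad

s = 7.9937, ds/dθ = -0.1230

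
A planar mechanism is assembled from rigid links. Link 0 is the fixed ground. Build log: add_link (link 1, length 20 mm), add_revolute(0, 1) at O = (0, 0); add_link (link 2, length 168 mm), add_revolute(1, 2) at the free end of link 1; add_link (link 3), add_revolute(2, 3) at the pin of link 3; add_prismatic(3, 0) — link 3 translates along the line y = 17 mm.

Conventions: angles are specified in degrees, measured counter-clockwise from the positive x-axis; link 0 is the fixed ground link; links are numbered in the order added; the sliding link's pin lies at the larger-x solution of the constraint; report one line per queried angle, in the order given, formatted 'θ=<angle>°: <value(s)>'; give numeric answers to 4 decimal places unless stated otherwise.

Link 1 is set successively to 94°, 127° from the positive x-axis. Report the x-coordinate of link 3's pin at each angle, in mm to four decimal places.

geometry: r = 20 mm, L = 168 mm, e = 17 mm
θ=94°: crank pin P = (r cos θ, r sin θ) = (-1.395129, 19.951281)
θ=94°: h = r sin θ − e = 19.951281 − 17 = 2.951281
θ=94°: x = r cos θ + √(L² − h²) = -1.395129 + 167.974075 = 166.578946
θ=127°: crank pin P = (r cos θ, r sin θ) = (-12.036300, 15.972710)
θ=127°: h = r sin θ − e = 15.972710 − 17 = -1.027290
θ=127°: x = r cos θ + √(L² − h²) = -12.036300 + 167.996859 = 155.960559

θ=94°: 166.5789
θ=127°: 155.9606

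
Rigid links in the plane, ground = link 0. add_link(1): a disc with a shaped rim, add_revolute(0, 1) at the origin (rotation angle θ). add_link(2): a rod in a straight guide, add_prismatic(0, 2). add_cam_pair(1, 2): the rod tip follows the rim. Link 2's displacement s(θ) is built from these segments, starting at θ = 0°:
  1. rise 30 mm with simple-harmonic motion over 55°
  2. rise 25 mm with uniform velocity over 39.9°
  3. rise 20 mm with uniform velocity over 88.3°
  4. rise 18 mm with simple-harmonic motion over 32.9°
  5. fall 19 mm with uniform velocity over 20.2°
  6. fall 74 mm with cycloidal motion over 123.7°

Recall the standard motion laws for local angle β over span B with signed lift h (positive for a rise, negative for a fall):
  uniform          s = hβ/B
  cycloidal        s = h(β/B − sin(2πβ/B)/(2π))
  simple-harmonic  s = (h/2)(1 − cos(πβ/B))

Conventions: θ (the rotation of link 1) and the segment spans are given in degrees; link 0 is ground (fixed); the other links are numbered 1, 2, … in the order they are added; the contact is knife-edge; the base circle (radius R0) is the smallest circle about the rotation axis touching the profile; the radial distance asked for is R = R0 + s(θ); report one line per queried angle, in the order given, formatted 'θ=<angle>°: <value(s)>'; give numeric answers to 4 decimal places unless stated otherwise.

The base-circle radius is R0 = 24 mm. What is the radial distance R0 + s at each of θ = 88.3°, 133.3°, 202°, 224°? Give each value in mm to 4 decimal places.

segment 1 (0° to 55°, simple-harmonic, h = 30) is passed completely: s = 0.0000 + (30) = 30.0000
θ = 88.3° falls in segment 2 (55° to 94.9°, uniform, h = 25): β = 88.3 − 55 = 33.3°, B = 39.9°; Δs = 25·33.3/39.9 = 20.8647; s = 30.0000 + 20.8647 = 50.8647
segment 2 (55° to 94.9°, uniform, h = 25) is passed completely: s = 30.0000 + (25) = 55.0000
θ = 133.3° falls in segment 3 (94.9° to 183.2°, uniform, h = 20): β = 133.3 − 94.9 = 38.4°, B = 88.3°; Δs = 20·38.4/88.3 = 8.6976; s = 55.0000 + 8.6976 = 63.6976
segment 3 (94.9° to 183.2°, uniform, h = 20) is passed completely: s = 55.0000 + (20) = 75.0000
θ = 202° falls in segment 4 (183.2° to 216.1°, simple-harmonic, h = 18): β = 202 − 183.2 = 18.8°, B = 32.9°; Δs = 18/2·(1 − cos(π·0.5714)) = 11.0027; s = 75.0000 + 11.0027 = 86.0027
segment 4 (183.2° to 216.1°, simple-harmonic, h = 18) is passed completely: s = 75.0000 + (18) = 93.0000
θ = 224° falls in segment 5 (216.1° to 236.3°, uniform, h = -19): β = 224 − 216.1 = 7.9°, B = 20.2°; Δs = -19·7.9/20.2 = -7.4307; s = 93.0000 − 7.4307 = 85.5693
θ=88.3°: R = R0 + s = 24 + 50.8647 = 74.8647
θ=133.3°: R = R0 + s = 24 + 63.6976 = 87.6976
θ=202°: R = R0 + s = 24 + 86.0027 = 110.0027
θ=224°: R = R0 + s = 24 + 85.5693 = 109.5693

θ=88.3°: 74.8647
θ=133.3°: 87.6976
θ=202°: 110.0027
θ=224°: 109.5693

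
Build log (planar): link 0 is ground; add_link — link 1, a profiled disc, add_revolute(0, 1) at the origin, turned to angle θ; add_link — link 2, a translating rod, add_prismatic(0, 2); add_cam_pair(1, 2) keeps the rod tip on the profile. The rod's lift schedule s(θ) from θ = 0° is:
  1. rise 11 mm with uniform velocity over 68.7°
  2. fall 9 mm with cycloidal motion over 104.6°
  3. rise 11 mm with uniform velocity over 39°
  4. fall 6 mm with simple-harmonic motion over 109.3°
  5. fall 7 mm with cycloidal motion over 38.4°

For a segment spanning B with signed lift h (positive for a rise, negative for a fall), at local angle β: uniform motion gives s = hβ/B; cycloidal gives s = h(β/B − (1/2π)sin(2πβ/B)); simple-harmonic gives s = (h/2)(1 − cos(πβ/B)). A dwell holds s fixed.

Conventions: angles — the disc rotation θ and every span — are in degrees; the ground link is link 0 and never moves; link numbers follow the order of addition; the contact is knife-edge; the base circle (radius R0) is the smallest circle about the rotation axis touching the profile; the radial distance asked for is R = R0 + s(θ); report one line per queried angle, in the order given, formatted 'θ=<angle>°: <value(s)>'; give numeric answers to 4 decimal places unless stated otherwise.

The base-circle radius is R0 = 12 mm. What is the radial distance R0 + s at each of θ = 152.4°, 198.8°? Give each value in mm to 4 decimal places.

seg 1 [0°–68.7°] uniform, h=11: full span → s += 11 → s = 11.0000
seg 2 [68.7°–173.3°] cycloidal, h=-9: θ=152.4° here. β=83.7, B=104.6. -9·(0.8002 − sin(2π·0.8002)/(2π)) = -8.5635 → s = 2.4365
seg 2 [68.7°–173.3°] cycloidal, h=-9: full span → s += -9 → s = 2.0000
seg 3 [173.3°–212.3°] uniform, h=11: θ=198.8° here. β=25.5, B=39. 11·25.5/39 = 7.1923 → s = 9.1923
θ=152.4°: R = R0 + s = 12 + 2.4365 = 14.4365
θ=198.8°: R = R0 + s = 12 + 9.1923 = 21.1923

θ=152.4°: 14.4365
θ=198.8°: 21.1923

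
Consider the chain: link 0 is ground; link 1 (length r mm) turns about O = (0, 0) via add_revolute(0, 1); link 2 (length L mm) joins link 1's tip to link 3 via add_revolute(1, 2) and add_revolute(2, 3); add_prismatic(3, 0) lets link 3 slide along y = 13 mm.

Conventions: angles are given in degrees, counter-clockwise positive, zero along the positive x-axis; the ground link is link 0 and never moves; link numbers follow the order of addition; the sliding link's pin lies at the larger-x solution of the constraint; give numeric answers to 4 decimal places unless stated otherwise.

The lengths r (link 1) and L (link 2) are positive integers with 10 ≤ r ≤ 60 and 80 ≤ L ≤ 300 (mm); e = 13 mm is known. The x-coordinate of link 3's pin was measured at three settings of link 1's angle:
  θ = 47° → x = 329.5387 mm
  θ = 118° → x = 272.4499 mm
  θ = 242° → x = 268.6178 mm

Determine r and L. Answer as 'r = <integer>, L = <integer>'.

constraint per measurement: (x − r cos θ)² + (r sin θ − e)² = L²
subtracting the θ₁ and θ₂ equations cancels the r² and L² terms:
r = (x₁² − x₂²) / (2[(x₁cos θ₁ + e sin θ₁) − (x₂cos θ₂ + e sin θ₂)]) = 49.0000 → r = 49
L² = (x₁ − r cos θ₁)² + (r sin θ₁ − e)² = 88209.0146 → L = 297.0000 → L = 297
check at θ₃=242°: x = 268.6178 (printed 268.6178) ✓

r = 49, L = 297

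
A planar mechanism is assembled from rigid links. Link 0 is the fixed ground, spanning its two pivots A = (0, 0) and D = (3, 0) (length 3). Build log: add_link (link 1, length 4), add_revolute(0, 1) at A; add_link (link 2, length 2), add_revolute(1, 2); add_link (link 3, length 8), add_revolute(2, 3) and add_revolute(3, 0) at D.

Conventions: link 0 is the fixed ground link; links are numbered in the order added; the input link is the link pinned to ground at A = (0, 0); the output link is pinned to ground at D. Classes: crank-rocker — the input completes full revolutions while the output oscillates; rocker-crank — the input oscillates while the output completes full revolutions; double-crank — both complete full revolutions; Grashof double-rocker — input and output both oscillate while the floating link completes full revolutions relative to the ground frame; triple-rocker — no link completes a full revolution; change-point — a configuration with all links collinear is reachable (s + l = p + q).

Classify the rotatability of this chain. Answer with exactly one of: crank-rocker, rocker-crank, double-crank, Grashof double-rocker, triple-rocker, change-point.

lengths: ground=3, input=4, coupler=2, output=8
sorted: s=2 (shortest), l=8 (longest), p+q=7
s + l = 10 vs p + q = 7
s + l > p + q → non-Grashof → no link fully rotates → triple-rocker

triple-rocker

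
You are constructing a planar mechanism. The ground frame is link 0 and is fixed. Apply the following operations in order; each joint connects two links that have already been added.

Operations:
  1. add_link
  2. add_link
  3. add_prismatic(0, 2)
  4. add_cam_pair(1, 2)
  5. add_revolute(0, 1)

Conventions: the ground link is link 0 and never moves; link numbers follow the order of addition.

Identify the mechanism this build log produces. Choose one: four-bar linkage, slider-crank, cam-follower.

links: 3 (incl. ground); joints: 1 revolute, 1 prismatic, 1 higher (cam) pair, forming one closed loop
3 links, revolute + prismatic + higher pair in one loop → cam-follower

cam-follower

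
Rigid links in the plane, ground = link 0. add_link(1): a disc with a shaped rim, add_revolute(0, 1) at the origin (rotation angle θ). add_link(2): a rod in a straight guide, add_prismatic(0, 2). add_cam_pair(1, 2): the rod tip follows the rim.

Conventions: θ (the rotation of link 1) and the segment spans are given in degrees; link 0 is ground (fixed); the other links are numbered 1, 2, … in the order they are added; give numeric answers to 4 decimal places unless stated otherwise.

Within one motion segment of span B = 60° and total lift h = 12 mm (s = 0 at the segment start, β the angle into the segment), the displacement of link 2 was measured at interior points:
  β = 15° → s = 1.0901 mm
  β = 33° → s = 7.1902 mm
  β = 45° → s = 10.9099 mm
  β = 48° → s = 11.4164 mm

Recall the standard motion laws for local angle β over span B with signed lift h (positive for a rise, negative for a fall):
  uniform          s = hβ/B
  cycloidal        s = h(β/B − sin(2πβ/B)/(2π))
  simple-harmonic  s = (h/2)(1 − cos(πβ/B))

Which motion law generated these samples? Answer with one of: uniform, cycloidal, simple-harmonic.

candidates at β/B = r: uniform s = h·r (linear in β); cycloidal s = h·(r − sin(2πr)/(2π)); simple-harmonic s = (h/2)(1 − cos(πr))
β=15°: printed 1.0901 | uniform 3.0000, cycloidal 1.0901, simple-harmonic 1.7574
β=33°: printed 7.1902 | uniform 6.6000, cycloidal 7.1902, simple-harmonic 6.9386
β=45°: printed 10.9099 | uniform 9.0000, cycloidal 10.9099, simple-harmonic 10.2426
β=48°: printed 11.4164 | uniform 9.6000, cycloidal 11.4164, simple-harmonic 10.8541
only one law matches every sample → cycloidal

cycloidal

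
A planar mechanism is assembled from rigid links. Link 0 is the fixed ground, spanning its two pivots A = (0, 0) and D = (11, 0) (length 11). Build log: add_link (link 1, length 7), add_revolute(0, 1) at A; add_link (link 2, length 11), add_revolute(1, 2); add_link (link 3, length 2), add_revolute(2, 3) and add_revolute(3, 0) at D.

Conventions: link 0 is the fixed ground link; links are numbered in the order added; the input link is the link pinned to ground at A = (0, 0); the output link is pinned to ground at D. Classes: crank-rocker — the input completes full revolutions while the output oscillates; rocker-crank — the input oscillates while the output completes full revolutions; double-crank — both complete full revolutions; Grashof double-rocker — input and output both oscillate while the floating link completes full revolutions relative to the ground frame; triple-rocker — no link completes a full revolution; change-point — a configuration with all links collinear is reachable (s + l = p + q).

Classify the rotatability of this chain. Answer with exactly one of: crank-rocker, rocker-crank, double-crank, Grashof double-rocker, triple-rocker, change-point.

lengths: ground=11, input=7, coupler=11, output=2
sorted: s=2 (shortest), l=11 (longest), p+q=18
s + l = 13 vs p + q = 18
s + l < p + q (Grashof) with shortest = output link → rocker-crank

rocker-crank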